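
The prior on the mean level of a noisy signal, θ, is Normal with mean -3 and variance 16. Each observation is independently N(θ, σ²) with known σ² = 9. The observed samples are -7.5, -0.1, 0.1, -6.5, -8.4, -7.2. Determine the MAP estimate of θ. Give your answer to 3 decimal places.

θ̂_MAP = -4.768

n = 6; x̄ = ((-7.5) + (-0.1) + 0.1 + (-6.5) + (-8.4) + (-7.2))/6 = -29.6/6 = -74/15 ≈ -4.9333.
For a Normal prior and Normal likelihood with known variance, the posterior is Normal; its mode equals its mean, the precision-weighted average.
Prior precision 1/σ₀² = 1/16 = 0.0625; data precision n/σ² = 6/9 = 2/3.
θ̂ = (0.0625·(-3) + (2/3)·(-74/15)) / (0.0625 + 2/3) = (-2503/720)/(35/48) = -2503/525 ≈ -4.768.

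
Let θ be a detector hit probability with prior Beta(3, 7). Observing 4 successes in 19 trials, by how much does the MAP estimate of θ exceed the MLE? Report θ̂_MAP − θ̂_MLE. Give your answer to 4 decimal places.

MAP − MLE = 0.0117

Posterior is Beta(7, 22); MAP = (7−1)/(29−2) = 6/27 ≈ 0.22222.
MLE ignores the prior: θ̂_MLE = k/n = 4/19 ≈ 0.21053.
Difference = 6/27 − 4/19 = 2/171 ≈ 0.0117.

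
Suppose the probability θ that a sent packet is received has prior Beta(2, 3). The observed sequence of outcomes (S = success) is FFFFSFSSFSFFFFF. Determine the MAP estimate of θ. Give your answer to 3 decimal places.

θ̂_MAP = 0.278

Prior: Beta(2, 3).
Data: 4 successes in 15 trials (from the sequence). The binomial likelihood contributes θ^4(1−θ)^11, so the posterior is Beta(2+4, 3+11) = Beta(6, 14).
For Beta(a, b) with a, b > 1 the mode is (a−1)/(a+b−2) = 5/18 ≈ 0.278.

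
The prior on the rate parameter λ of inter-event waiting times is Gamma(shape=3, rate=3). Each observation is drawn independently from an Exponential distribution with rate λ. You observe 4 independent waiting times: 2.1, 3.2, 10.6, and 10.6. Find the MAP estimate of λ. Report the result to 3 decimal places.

The Exponential(rate=λ) likelihood is ∝ λ^n e^(−λΣtᵢ). Here n = 4 and Σtᵢ = 2.1 + 3.2 + 10.6 + 10.6 = 26.5.
Posterior ∝ λ^2e^(−3λ) · λ^4e^(−26.5λ) = λ^6e^(−29.5λ), i.e. Gamma(7, 29.5).
Mode = (a−1)/b = 6/29.5 ≈ 0.203.

λ̂_MAP = 0.203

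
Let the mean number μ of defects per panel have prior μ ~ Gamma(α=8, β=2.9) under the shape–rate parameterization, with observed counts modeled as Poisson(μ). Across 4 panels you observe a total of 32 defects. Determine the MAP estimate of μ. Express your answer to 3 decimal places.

Σxᵢ = 32, n = 4.
Posterior ∝ μ^7e^(−2.9μ) · μ^32e^(−4μ) = μ^39e^(−6.9μ), i.e. Gamma(shape=40, rate=6.9).
The mode of a Gamma(a, b) with a ≥ 1 (shape–rate) is (a−1)/b = 39/6.9 ≈ 5.652.

μ̂_MAP = 5.652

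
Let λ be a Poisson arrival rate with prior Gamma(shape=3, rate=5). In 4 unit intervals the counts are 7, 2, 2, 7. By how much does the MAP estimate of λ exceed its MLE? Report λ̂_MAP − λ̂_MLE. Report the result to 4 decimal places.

MAP − MLE = -2.2778

Σxᵢ = 18. Posterior is Gamma(21, 9); MAP = (21−1)/9 = 20/9 ≈ 2.22222.
MLE = x̄ = 18/4 ≈ 4.50000.
Difference = 20/9 − 18/4 = -41/18 ≈ -2.2778.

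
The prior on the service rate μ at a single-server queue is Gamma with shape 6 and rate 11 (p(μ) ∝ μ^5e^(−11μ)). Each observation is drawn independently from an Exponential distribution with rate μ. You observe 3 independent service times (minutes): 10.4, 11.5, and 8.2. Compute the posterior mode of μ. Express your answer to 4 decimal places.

μ̂_MAP = 0.1946

The Exponential(rate=μ) likelihood is ∝ μ^n e^(−μΣtᵢ). Here n = 3 and Σtᵢ = 10.4 + 11.5 + 8.2 = 30.1.
Posterior ∝ μ^5e^(−11μ) · μ^3e^(−30.1μ) = μ^8e^(−41.1μ), i.e. Gamma(9, 41.1).
Mode = (a−1)/b = 8/41.1 ≈ 0.1946.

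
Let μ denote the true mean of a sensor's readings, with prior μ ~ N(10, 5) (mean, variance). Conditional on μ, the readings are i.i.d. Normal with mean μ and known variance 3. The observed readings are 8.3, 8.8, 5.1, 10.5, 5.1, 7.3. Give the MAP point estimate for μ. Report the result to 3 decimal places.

n = 6; x̄ = (8.3 + 8.8 + 5.1 + 10.5 + 5.1 + 7.3)/6 = 45.1/6 = 451/60 ≈ 7.5167.
For a Normal prior and Normal likelihood with known variance, the posterior is Normal; its mode equals its mean, the precision-weighted average.
Prior precision 1/σ₀² = 1/5 = 0.2; data precision n/σ² = 6/3 = 2.
μ̂ = (0.2·10 + 2·(451/60)) / (0.2 + 2) = (511/30)/2.2 = 511/66 ≈ 7.742.

μ̂_MAP = 7.742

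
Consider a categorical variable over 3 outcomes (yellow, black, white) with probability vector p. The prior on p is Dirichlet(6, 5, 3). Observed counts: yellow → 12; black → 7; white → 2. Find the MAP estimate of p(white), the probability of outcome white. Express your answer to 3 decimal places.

The posterior is Dirichlet(αᵢ + nᵢ) = Dirichlet(18, 12, 5).
For a Dirichlet(a₁,…,a_K) with all aᵢ > 1, the mode has j-th component (aⱼ − 1)/(Σaᵢ − K).
Here Σaᵢ = 35 and K = 3, so p(white) = (5 − 1)/(35 − 3) = 4/32 ≈ 0.125.

MAP estimate of p(white) = 0.125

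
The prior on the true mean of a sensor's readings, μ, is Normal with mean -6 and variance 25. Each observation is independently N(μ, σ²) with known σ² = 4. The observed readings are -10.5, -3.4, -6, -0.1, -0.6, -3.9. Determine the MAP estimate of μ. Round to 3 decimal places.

n = 6; x̄ = ((-10.5) + (-3.4) + (-6) + (-0.1) + (-0.6) + (-3.9))/6 = -24.5/6 = -49/12 ≈ -4.0833.
For a Normal prior and Normal likelihood with known variance, the posterior is Normal; its mode equals its mean, the precision-weighted average.
Prior precision 1/σ₀² = 1/25 = 0.04; data precision n/σ² = 6/4 = 1.5.
μ̂ = (0.04·(-6) + 1.5·(-49/12)) / (0.04 + 1.5) = (-6.365)/1.54 = -1273/308 ≈ -4.133.

μ̂_MAP = -4.133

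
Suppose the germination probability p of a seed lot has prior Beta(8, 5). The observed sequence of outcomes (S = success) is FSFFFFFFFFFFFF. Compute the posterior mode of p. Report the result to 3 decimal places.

p̂_MAP = 0.320

Prior: Beta(8, 5).
Data: 1 success in 14 trials (from the sequence). The binomial likelihood contributes p(1−p)^13, so the posterior is Beta(8+1, 5+13) = Beta(9, 18).
For Beta(a, b) with a, b > 1 the mode is (a−1)/(a+b−2) = 8/25 ≈ 0.320.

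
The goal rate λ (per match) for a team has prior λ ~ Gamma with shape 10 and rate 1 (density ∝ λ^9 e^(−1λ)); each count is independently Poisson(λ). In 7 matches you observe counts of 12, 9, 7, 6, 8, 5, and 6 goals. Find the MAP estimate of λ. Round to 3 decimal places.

λ̂_MAP = 7.750

Σxᵢ = 12+9+7+6+8+5+6 = 53, with n = 7.
Posterior ∝ λ^9e^(−1λ) · λ^53e^(−7λ) = λ^62e^(−8λ), i.e. Gamma(shape=63, rate=8).
The mode of a Gamma(a, b) with a ≥ 1 (shape–rate) is (a−1)/b = 62/8 ≈ 7.750.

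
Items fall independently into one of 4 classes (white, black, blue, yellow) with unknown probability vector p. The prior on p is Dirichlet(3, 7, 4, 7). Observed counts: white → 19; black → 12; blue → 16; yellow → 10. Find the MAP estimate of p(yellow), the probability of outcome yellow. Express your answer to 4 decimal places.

The posterior is Dirichlet(αᵢ + nᵢ) = Dirichlet(22, 19, 20, 17).
For a Dirichlet(a₁,…,a_K) with all aᵢ > 1, the mode has j-th component (aⱼ − 1)/(Σaᵢ − K).
Here Σaᵢ = 78 and K = 4, so p(yellow) = (17 − 1)/(78 − 4) = 16/74 ≈ 0.2162.

MAP estimate of p(yellow) = 0.2162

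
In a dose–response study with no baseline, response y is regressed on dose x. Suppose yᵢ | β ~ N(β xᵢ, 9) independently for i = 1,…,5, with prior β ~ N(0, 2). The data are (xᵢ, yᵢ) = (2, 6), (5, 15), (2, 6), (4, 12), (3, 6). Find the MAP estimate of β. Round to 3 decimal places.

log p(β | y) = −Σ(yᵢ − βxᵢ)²/(2·9) − β²/(2·2) + const.
Setting the derivative to zero: Σxᵢ(yᵢ − βxᵢ)/9 − β/2 = 0, so β = Σxᵢyᵢ / (Σxᵢ² + σ²/τ²).
Σxᵢyᵢ = 2·6 + 5·15 + 2·6 + 4·12 + 3·6 = 165; Σxᵢ² = 58; σ²/τ² = 4.5.
β̂_MAP = 165 / (58 + 4.5) = 165/62.5 ≈ 2.640.

β̂_MAP = 2.640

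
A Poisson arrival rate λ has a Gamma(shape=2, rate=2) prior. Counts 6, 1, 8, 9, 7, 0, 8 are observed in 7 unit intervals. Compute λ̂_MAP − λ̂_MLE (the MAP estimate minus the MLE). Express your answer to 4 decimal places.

MAP − MLE = -1.1270

Σxᵢ = 39. Posterior is Gamma(41, 9); MAP = (41−1)/9 = 40/9 ≈ 4.44444.
MLE = x̄ = 39/7 ≈ 5.57143.
Difference = 40/9 − 39/7 = -71/63 ≈ -1.1270.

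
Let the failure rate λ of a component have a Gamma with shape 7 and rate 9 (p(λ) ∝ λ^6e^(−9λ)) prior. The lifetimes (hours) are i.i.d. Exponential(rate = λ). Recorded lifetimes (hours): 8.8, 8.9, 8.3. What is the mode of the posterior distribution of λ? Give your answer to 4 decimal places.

The Exponential(rate=λ) likelihood is ∝ λ^n e^(−λΣtᵢ). Here n = 3 and Σtᵢ = 8.8 + 8.9 + 8.3 = 26.
Posterior ∝ λ^6e^(−9λ) · λ^3e^(−26λ) = λ^9e^(−35λ), i.e. Gamma(10, 35).
Mode = (a−1)/b = 9/35 ≈ 0.2571.

λ̂_MAP = 0.2571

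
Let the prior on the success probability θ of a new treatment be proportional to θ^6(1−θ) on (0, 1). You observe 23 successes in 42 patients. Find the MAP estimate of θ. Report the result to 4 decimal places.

θ̂_MAP = 0.5918

The prior density ∝ θ^6(1−θ)^1 is the kernel of Beta(7, 2).
Data: 23 successes in 42 trials. The binomial likelihood contributes θ^23(1−θ)^19, so the posterior is Beta(7+23, 2+19) = Beta(30, 21).
For Beta(a, b) with a, b > 1 the mode is (a−1)/(a+b−2) = 29/49 ≈ 0.5918.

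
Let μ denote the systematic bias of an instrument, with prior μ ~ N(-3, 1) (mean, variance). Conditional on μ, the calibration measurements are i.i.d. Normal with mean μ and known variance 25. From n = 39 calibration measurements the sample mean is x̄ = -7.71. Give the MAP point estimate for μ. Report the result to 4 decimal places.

n = 39, x̄ = -7.71.
For a Normal prior and Normal likelihood with known variance, the posterior is Normal; its mode equals its mean, the precision-weighted average.
Prior precision 1/σ₀² = 1/1 = 1; data precision n/σ² = 39/25 = 1.56.
μ̂ = (1·(-3) + 1.56·(-7.71)) / (1 + 1.56) = (-15.0276)/2.56 = -5.87015625 ≈ -5.8702.

μ̂_MAP = -5.8702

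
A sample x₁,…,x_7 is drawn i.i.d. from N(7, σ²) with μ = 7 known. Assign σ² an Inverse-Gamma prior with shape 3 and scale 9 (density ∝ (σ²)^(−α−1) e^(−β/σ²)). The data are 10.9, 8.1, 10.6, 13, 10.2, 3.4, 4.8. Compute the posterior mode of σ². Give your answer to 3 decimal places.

σ̂²_MAP = 7.428

Sum of squared deviations about the known mean: SS = (10.9−7)² + (8.1−7)² + (10.6−7)² + (13−7)² + (10.2−7)² + (3.4−7)² + (4.8−7)² = 93.42.
The Normal likelihood contributes (σ²)^(−n/2) exp(−SS/(2σ²)), so the posterior is Inverse-Gamma(α + n/2, β + SS/2) = Inverse-Gamma(6.5, 55.71).
The mode of Inverse-Gamma(a, b) is b/(a+1) = 55.71/7.5 ≈ 7.428.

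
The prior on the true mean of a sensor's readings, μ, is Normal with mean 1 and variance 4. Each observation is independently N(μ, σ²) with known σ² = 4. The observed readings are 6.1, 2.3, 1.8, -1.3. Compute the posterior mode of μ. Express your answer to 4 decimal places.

μ̂_MAP = 1.9800

n = 4; x̄ = (6.1 + 2.3 + 1.8 + (-1.3))/4 = 8.9/4 = 2.225.
For a Normal prior and Normal likelihood with known variance, the posterior is Normal; its mode equals its mean, the precision-weighted average.
Prior precision 1/σ₀² = 1/4 = 0.25; data precision n/σ² = 4/4 = 1.
μ̂ = (0.25·1 + 1·2.225) / (0.25 + 1) = 2.475/1.25 = 1.9800.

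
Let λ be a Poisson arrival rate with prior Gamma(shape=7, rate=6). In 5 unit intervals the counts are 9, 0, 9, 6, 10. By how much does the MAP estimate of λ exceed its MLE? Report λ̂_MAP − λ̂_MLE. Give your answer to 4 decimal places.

Σxᵢ = 34. Posterior is Gamma(41, 11); MAP = (41−1)/11 = 40/11 ≈ 3.63636.
MLE = x̄ = 34/5 ≈ 6.80000.
Difference = 40/11 − 34/5 = -174/55 ≈ -3.1636.

MAP − MLE = -3.1636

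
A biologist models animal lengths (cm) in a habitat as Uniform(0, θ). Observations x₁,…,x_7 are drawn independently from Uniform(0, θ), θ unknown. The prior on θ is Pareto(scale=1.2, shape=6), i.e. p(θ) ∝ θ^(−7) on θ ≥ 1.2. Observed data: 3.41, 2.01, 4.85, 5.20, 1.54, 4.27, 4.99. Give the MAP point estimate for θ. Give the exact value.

θ̂_MAP = 5.20

The Uniform(0, θ) likelihood is θ^(−n) for θ ≥ max(xᵢ), zero otherwise. Here max(xᵢ) = 5.20.
Posterior ∝ θ^(−7) · θ^(−7) = θ^(−14) on θ ≥ max(1.2, 5.20) = 5.20.
This density is strictly decreasing in θ, so the posterior mode lies at the lower boundary of the support.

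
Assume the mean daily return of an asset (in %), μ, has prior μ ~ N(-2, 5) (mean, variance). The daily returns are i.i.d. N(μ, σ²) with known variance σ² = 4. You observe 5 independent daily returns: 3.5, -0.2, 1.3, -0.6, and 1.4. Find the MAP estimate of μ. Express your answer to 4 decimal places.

μ̂_MAP = 0.6552

n = 5; x̄ = (3.5 + (-0.2) + 1.3 + (-0.6) + 1.4)/5 = 5.4/5 = 1.08.
For a Normal prior and Normal likelihood with known variance, the posterior is Normal; its mode equals its mean, the precision-weighted average.
Prior precision 1/σ₀² = 1/5 = 0.2; data precision n/σ² = 5/4 = 1.25.
μ̂ = (0.2·(-2) + 1.25·1.08) / (0.2 + 1.25) = 0.95/1.45 = 19/29 ≈ 0.6552.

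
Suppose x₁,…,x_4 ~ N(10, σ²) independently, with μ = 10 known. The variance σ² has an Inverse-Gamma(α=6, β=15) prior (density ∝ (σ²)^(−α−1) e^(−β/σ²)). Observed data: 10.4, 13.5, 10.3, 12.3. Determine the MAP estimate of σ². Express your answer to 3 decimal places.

σ̂²_MAP = 2.655

Sum of squared deviations about the known mean: SS = (10.4−10)² + (13.5−10)² + (10.3−10)² + (12.3−10)² = 17.79.
The Normal likelihood contributes (σ²)^(−n/2) exp(−SS/(2σ²)), so the posterior is Inverse-Gamma(α + n/2, β + SS/2) = Inverse-Gamma(8, 23.895).
The mode of Inverse-Gamma(a, b) is b/(a+1) = 23.895/9 ≈ 2.655.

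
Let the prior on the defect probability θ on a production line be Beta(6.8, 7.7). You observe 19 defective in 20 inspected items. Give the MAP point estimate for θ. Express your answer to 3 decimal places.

Prior: Beta(6.8, 7.7).
Data: 19 successes in 20 trials. The binomial likelihood contributes θ^19(1−θ)^1, so the posterior is Beta(6.8+19, 7.7+1) = Beta(25.8, 8.7).
For Beta(a, b) with a, b > 1 the mode is (a−1)/(a+b−2) = 24.8/32.5 ≈ 0.763.

θ̂_MAP = 0.763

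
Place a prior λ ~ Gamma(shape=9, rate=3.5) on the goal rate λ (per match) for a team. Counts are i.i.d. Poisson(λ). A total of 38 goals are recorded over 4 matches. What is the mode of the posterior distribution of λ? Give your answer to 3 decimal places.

Σxᵢ = 38, n = 4.
Posterior ∝ λ^8e^(−3.5λ) · λ^38e^(−4λ) = λ^46e^(−7.5λ), i.e. Gamma(shape=47, rate=7.5).
The mode of a Gamma(a, b) with a ≥ 1 (shape–rate) is (a−1)/b = 46/7.5 ≈ 6.133.

λ̂_MAP = 6.133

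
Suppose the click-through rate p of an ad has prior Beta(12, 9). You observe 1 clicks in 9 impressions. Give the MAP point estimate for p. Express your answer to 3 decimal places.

p̂_MAP = 0.429

Prior: Beta(12, 9).
Data: 1 success in 9 trials. The binomial likelihood contributes p(1−p)^8, so the posterior is Beta(12+1, 9+8) = Beta(13, 17).
For Beta(a, b) with a, b > 1 the mode is (a−1)/(a+b−2) = 12/28 ≈ 0.429.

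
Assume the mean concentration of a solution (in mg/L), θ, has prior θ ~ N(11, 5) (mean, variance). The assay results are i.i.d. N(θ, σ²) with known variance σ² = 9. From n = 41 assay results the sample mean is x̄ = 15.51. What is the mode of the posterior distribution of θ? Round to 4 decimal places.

θ̂_MAP = 15.3203

n = 41, x̄ = 15.51.
For a Normal prior and Normal likelihood with known variance, the posterior is Normal; its mode equals its mean, the precision-weighted average.
Prior precision 1/σ₀² = 1/5 = 0.2; data precision n/σ² = 41/9.
θ̂ = (0.2·11 + (41/9)·15.51) / (0.2 + 41/9) = (21857/300)/(214/45) = 65571/4280 ≈ 15.3203.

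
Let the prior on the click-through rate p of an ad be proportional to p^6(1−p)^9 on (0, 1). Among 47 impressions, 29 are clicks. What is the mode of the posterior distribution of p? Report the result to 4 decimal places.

p̂_MAP = 0.5645

The prior density ∝ p^6(1−p)^9 is the kernel of Beta(7, 10).
Data: 29 successes in 47 trials. The binomial likelihood contributes p^29(1−p)^18, so the posterior is Beta(7+29, 10+18) = Beta(36, 28).
For Beta(a, b) with a, b > 1 the mode is (a−1)/(a+b−2) = 35/62 ≈ 0.5645.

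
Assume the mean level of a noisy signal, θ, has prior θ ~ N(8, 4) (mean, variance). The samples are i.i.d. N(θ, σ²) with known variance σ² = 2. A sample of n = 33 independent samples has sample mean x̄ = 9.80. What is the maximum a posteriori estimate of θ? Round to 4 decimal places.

n = 33, x̄ = 9.80.
For a Normal prior and Normal likelihood with known variance, the posterior is Normal; its mode equals its mean, the precision-weighted average.
Prior precision 1/σ₀² = 1/4 = 0.25; data precision n/σ² = 33/2 = 16.5.
θ̂ = (0.25·8 + 16.5·9.8) / (0.25 + 16.5) = 163.7/16.75 = 3274/335 ≈ 9.7731.

θ̂_MAP = 9.7731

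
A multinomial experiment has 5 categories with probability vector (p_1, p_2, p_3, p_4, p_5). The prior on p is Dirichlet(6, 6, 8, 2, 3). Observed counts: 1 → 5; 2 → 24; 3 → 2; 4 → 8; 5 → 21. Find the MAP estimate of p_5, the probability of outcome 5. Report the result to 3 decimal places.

The posterior is Dirichlet(αᵢ + nᵢ) = Dirichlet(11, 30, 10, 10, 24).
For a Dirichlet(a₁,…,a_K) with all aᵢ > 1, the mode has j-th component (aⱼ − 1)/(Σaᵢ − K).
Here Σaᵢ = 85 and K = 5, so p_5 = (24 − 1)/(85 − 5) = 23/80 ≈ 0.288.

MAP estimate: 0.288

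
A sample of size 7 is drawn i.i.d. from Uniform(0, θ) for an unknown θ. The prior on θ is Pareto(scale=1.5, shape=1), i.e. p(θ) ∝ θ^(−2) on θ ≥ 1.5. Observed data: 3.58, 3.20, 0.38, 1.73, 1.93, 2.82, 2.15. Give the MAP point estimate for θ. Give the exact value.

The Uniform(0, θ) likelihood is θ^(−n) for θ ≥ max(xᵢ), zero otherwise. Here max(xᵢ) = 3.58.
Posterior ∝ θ^(−2) · θ^(−7) = θ^(−9) on θ ≥ max(1.5, 3.58) = 3.58.
This density is strictly decreasing in θ, so the posterior mode lies at the lower boundary of the support.

θ̂_MAP = 3.58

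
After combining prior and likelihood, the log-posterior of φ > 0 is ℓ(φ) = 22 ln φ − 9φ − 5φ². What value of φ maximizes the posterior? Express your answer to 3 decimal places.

ℓ'(φ) = 22/φ − 9 − 10φ. Setting this to zero and multiplying by φ: 10φ² + 9φ − 22 = 0.
φ = (−9 + √(9² + 4·10·22)) / (2·10) = (−9 + √961) / 20 = (−9 + 31)/20 = 11/10.
ℓ''(φ) = −22/φ² − 10 < 0, confirming a maximum.

φ̂_MAP = 1.100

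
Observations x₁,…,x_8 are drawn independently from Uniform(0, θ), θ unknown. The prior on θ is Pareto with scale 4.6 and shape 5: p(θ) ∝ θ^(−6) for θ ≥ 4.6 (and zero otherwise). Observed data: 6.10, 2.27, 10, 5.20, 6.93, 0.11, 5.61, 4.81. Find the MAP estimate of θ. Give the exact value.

The Uniform(0, θ) likelihood is θ^(−n) for θ ≥ max(xᵢ), zero otherwise. Here max(xᵢ) = 10.
Posterior ∝ θ^(−6) · θ^(−8) = θ^(−14) on θ ≥ max(4.6, 10) = 10.
This density is strictly decreasing in θ, so the posterior mode lies at the lower boundary of the support.

θ̂_MAP = 10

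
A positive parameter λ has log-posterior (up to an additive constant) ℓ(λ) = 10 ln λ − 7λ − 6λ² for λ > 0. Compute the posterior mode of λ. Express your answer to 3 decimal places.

ℓ'(λ) = 10/λ − 7 − 12λ. Setting this to zero and multiplying by λ: 12λ² + 7λ − 10 = 0.
λ = (−7 + √(7² + 4·12·10)) / (2·12) = (−7 + √529) / 24 = (−7 + 23)/24 = 2/3.
ℓ''(λ) = −10/λ² − 12 < 0, confirming a maximum.

λ̂_MAP = 0.667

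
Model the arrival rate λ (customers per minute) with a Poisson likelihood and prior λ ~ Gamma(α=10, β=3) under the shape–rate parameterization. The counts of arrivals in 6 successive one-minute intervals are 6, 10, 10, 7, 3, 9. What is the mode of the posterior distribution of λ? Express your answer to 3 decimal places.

λ̂_MAP = 6.000

Σxᵢ = 6+10+10+7+3+9 = 45, with n = 6.
Posterior ∝ λ^9e^(−3λ) · λ^45e^(−6λ) = λ^54e^(−9λ), i.e. Gamma(shape=55, rate=9).
The mode of a Gamma(a, b) with a ≥ 1 (shape–rate) is (a−1)/b = 54/9 ≈ 6.000.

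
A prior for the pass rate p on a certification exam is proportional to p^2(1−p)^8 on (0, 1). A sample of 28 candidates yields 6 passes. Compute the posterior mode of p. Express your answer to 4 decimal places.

p̂_MAP = 0.2105

The prior density ∝ p^2(1−p)^8 is the kernel of Beta(3, 9).
Data: 6 successes in 28 trials. The binomial likelihood contributes p^6(1−p)^22, so the posterior is Beta(3+6, 9+22) = Beta(9, 31).
For Beta(a, b) with a, b > 1 the mode is (a−1)/(a+b−2) = 8/38 ≈ 0.2105.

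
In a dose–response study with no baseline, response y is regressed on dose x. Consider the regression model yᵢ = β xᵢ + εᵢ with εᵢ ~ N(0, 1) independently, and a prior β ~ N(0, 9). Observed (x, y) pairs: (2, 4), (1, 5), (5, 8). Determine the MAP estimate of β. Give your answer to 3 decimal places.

β̂_MAP = 1.760

log p(β | y) = −Σ(yᵢ − βxᵢ)²/(2·1) − β²/(2·9) + const.
Setting the derivative to zero: Σxᵢ(yᵢ − βxᵢ)/1 − β/9 = 0, so β = Σxᵢyᵢ / (Σxᵢ² + σ²/τ²).
Σxᵢyᵢ = 2·4 + 1·5 + 5·8 = 53; Σxᵢ² = 30; σ²/τ² = 1/9.
β̂_MAP = 53 / (30 + 1/9) = 53/(271/9) = 477/271 ≈ 1.760.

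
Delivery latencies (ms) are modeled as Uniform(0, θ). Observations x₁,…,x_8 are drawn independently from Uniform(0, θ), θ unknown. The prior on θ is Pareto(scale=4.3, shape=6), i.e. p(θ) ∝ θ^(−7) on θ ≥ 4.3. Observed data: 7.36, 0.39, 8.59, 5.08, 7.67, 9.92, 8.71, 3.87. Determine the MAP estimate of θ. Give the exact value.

θ̂_MAP = 9.92

The Uniform(0, θ) likelihood is θ^(−n) for θ ≥ max(xᵢ), zero otherwise. Here max(xᵢ) = 9.92.
Posterior ∝ θ^(−7) · θ^(−8) = θ^(−15) on θ ≥ max(4.3, 9.92) = 9.92.
This density is strictly decreasing in θ, so the posterior mode lies at the lower boundary of the support.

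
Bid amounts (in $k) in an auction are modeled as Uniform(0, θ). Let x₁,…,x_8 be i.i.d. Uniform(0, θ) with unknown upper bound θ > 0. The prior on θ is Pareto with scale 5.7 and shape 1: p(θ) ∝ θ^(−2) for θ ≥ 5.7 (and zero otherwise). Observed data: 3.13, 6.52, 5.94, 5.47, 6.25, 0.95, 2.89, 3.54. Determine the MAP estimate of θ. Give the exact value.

θ̂_MAP = 6.52

The Uniform(0, θ) likelihood is θ^(−n) for θ ≥ max(xᵢ), zero otherwise. Here max(xᵢ) = 6.52.
Posterior ∝ θ^(−2) · θ^(−8) = θ^(−10) on θ ≥ max(5.7, 6.52) = 6.52.
This density is strictly decreasing in θ, so the posterior mode lies at the lower boundary of the support.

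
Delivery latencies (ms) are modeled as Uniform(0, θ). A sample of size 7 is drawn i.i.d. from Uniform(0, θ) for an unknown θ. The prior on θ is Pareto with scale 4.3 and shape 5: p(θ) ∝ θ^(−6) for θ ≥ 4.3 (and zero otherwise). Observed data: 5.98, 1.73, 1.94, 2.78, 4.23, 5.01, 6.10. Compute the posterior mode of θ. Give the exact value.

The Uniform(0, θ) likelihood is θ^(−n) for θ ≥ max(xᵢ), zero otherwise. Here max(xᵢ) = 6.10.
Posterior ∝ θ^(−6) · θ^(−7) = θ^(−13) on θ ≥ max(4.3, 6.10) = 6.10.
This density is strictly decreasing in θ, so the posterior mode lies at the lower boundary of the support.

θ̂_MAP = 6.10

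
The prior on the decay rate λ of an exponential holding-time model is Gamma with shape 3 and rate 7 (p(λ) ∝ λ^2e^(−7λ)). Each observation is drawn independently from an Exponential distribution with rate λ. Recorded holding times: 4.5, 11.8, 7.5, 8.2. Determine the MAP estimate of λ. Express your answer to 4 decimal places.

The Exponential(rate=λ) likelihood is ∝ λ^n e^(−λΣtᵢ). Here n = 4 and Σtᵢ = 4.5 + 11.8 + 7.5 + 8.2 = 32.
Posterior ∝ λ^2e^(−7λ) · λ^4e^(−32λ) = λ^6e^(−39λ), i.e. Gamma(7, 39).
Mode = (a−1)/b = 6/39 ≈ 0.1538.

λ̂_MAP = 0.1538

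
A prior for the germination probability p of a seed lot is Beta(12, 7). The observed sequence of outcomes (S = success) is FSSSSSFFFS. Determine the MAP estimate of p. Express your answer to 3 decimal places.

Prior: Beta(12, 7).
Data: 6 successes in 10 trials (from the sequence). The binomial likelihood contributes p^6(1−p)^4, so the posterior is Beta(12+6, 7+4) = Beta(18, 11).
For Beta(a, b) with a, b > 1 the mode is (a−1)/(a+b−2) = 17/27 ≈ 0.630.

p̂_MAP = 0.630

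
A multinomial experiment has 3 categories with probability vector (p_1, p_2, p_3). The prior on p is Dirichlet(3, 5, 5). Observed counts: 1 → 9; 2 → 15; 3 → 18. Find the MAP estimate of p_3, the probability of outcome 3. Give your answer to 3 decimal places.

MAP estimate: 0.423

The posterior is Dirichlet(αᵢ + nᵢ) = Dirichlet(12, 20, 23).
For a Dirichlet(a₁,…,a_K) with all aᵢ > 1, the mode has j-th component (aⱼ − 1)/(Σaᵢ − K).
Here Σaᵢ = 55 and K = 3, so p_3 = (23 − 1)/(55 − 3) = 22/52 ≈ 0.423.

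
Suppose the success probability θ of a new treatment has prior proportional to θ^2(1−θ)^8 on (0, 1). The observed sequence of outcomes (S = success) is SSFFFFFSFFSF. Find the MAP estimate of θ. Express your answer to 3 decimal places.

θ̂_MAP = 0.273

The prior density ∝ θ^2(1−θ)^8 is the kernel of Beta(3, 9).
Data: 4 successes in 12 trials (from the sequence). The binomial likelihood contributes θ^4(1−θ)^8, so the posterior is Beta(3+4, 9+8) = Beta(7, 17).
For Beta(a, b) with a, b > 1 the mode is (a−1)/(a+b−2) = 6/22 ≈ 0.273.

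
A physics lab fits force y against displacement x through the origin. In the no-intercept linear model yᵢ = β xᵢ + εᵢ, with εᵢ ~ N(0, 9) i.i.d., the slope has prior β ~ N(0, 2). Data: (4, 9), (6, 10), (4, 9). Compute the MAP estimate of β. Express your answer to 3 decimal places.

β̂_MAP = 1.821

log p(β | y) = −Σ(yᵢ − βxᵢ)²/(2·9) − β²/(2·2) + const.
Setting the derivative to zero: Σxᵢ(yᵢ − βxᵢ)/9 − β/2 = 0, so β = Σxᵢyᵢ / (Σxᵢ² + σ²/τ²).
Σxᵢyᵢ = 4·9 + 6·10 + 4·9 = 132; Σxᵢ² = 68; σ²/τ² = 4.5.
β̂_MAP = 132 / (68 + 4.5) = 132/72.5 ≈ 1.821.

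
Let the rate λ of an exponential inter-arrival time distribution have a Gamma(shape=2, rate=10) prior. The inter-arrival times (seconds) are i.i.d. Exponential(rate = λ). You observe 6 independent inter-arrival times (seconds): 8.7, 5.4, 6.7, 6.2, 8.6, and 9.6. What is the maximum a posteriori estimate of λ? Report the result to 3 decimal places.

λ̂_MAP = 0.127

The Exponential(rate=λ) likelihood is ∝ λ^n e^(−λΣtᵢ). Here n = 6 and Σtᵢ = 8.7 + 5.4 + 6.7 + 6.2 + 8.6 + 9.6 = 45.2.
Posterior ∝ λe^(−10λ) · λ^6e^(−45.2λ) = λ^7e^(−55.2λ), i.e. Gamma(8, 55.2).
Mode = (a−1)/b = 7/55.2 ≈ 0.127.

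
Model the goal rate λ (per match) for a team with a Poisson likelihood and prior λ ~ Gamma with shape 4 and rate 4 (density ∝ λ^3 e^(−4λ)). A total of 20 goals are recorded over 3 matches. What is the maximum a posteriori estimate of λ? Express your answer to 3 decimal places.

Σxᵢ = 20, n = 3.
Posterior ∝ λ^3e^(−4λ) · λ^20e^(−3λ) = λ^23e^(−7λ), i.e. Gamma(shape=24, rate=7).
The mode of a Gamma(a, b) with a ≥ 1 (shape–rate) is (a−1)/b = 23/7 ≈ 3.286.

λ̂_MAP = 3.286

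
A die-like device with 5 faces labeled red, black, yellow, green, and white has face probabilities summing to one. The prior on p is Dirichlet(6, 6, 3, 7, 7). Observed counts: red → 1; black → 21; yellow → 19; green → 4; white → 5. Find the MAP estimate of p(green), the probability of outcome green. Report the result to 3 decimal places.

MAP estimate of p(green) = 0.135

The posterior is Dirichlet(αᵢ + nᵢ) = Dirichlet(7, 27, 22, 11, 12).
For a Dirichlet(a₁,…,a_K) with all aᵢ > 1, the mode has j-th component (aⱼ − 1)/(Σaᵢ − K).
Here Σaᵢ = 79 and K = 5, so p(green) = (11 − 1)/(79 − 5) = 10/74 ≈ 0.135.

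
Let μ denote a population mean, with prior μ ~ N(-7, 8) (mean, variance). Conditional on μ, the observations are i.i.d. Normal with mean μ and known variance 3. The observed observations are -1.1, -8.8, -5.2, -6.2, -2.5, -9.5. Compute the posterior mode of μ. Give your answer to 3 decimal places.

n = 6; x̄ = ((-1.1) + (-8.8) + (-5.2) + (-6.2) + (-2.5) + (-9.5))/6 = -33.3/6 = -5.55.
For a Normal prior and Normal likelihood with known variance, the posterior is Normal; its mode equals its mean, the precision-weighted average.
Prior precision 1/σ₀² = 1/8 = 0.125; data precision n/σ² = 6/3 = 2.
μ̂ = (0.125·(-7) + 2·(-5.55)) / (0.125 + 2) = (-11.975)/2.125 = -479/85 ≈ -5.635.

μ̂_MAP = -5.635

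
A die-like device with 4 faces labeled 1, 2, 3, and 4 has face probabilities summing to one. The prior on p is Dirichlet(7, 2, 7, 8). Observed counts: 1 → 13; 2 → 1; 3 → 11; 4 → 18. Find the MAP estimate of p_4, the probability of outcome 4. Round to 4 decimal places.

MAP estimate: 0.3968

The posterior is Dirichlet(αᵢ + nᵢ) = Dirichlet(20, 3, 18, 26).
For a Dirichlet(a₁,…,a_K) with all aᵢ > 1, the mode has j-th component (aⱼ − 1)/(Σaᵢ − K).
Here Σaᵢ = 67 and K = 4, so p_4 = (26 − 1)/(67 − 4) = 25/63 ≈ 0.3968.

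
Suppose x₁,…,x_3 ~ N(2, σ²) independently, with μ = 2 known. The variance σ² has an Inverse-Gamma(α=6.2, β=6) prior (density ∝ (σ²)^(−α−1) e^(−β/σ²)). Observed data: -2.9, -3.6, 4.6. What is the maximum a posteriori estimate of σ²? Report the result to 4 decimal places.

Sum of squared deviations about the known mean: SS = (-2.9−2)² + (-3.6−2)² + (4.6−2)² = 62.13.
The Normal likelihood contributes (σ²)^(−n/2) exp(−SS/(2σ²)), so the posterior is Inverse-Gamma(α + n/2, β + SS/2) = Inverse-Gamma(7.7, 37.065).
The mode of Inverse-Gamma(a, b) is b/(a+1) = 37.065/8.7 ≈ 4.2603.

σ̂²_MAP = 4.2603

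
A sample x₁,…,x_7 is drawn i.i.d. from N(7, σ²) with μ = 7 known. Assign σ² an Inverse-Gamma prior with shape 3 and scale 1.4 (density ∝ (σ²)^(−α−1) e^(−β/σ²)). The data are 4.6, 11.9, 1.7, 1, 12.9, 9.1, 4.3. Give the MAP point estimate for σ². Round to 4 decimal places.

σ̂²_MAP = 9.5447

Sum of squared deviations about the known mean: SS = (4.6−7)² + (11.9−7)² + (1.7−7)² + (1−7)² + (12.9−7)² + (9.1−7)² + (4.3−7)² = 140.37.
The Normal likelihood contributes (σ²)^(−n/2) exp(−SS/(2σ²)), so the posterior is Inverse-Gamma(α + n/2, β + SS/2) = Inverse-Gamma(6.5, 71.585).
The mode of Inverse-Gamma(a, b) is b/(a+1) = 71.585/7.5 ≈ 9.5447.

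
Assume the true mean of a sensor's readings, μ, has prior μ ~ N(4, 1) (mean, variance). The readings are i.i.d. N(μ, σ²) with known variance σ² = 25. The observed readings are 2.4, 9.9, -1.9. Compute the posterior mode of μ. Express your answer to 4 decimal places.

μ̂_MAP = 3.9429

n = 3; x̄ = (2.4 + 9.9 + (-1.9))/3 = 10.4/3 = 52/15 ≈ 3.4667.
For a Normal prior and Normal likelihood with known variance, the posterior is Normal; its mode equals its mean, the precision-weighted average.
Prior precision 1/σ₀² = 1/1 = 1; data precision n/σ² = 3/25 = 0.12.
μ̂ = (1·4 + 0.12·(52/15)) / (1 + 0.12) = 4.416/1.12 = 138/35 ≈ 3.9429.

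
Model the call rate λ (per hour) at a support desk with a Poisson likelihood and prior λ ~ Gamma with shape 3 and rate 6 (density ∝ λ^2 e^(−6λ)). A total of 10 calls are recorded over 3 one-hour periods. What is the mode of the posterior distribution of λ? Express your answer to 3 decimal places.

λ̂_MAP = 1.333

Σxᵢ = 10, n = 3.
Posterior ∝ λ^2e^(−6λ) · λ^10e^(−3λ) = λ^12e^(−9λ), i.e. Gamma(shape=13, rate=9).
The mode of a Gamma(a, b) with a ≥ 1 (shape–rate) is (a−1)/b = 12/9 ≈ 1.333.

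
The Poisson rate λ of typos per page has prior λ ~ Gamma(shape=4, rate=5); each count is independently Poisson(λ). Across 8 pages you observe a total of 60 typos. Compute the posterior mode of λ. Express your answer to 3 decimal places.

λ̂_MAP = 4.846

Σxᵢ = 60, n = 8.
Posterior ∝ λ^3e^(−5λ) · λ^60e^(−8λ) = λ^63e^(−13λ), i.e. Gamma(shape=64, rate=13).
The mode of a Gamma(a, b) with a ≥ 1 (shape–rate) is (a−1)/b = 63/13 ≈ 4.846.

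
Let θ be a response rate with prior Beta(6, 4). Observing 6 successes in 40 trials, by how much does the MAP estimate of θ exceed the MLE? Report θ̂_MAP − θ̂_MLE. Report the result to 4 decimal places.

MAP − MLE = 0.0792

Posterior is Beta(12, 38); MAP = (12−1)/(50−2) = 11/48 ≈ 0.22917.
MLE ignores the prior: θ̂_MLE = k/n = 6/40 ≈ 0.15000.
Difference = 11/48 − 6/40 = 19/240 ≈ 0.0792.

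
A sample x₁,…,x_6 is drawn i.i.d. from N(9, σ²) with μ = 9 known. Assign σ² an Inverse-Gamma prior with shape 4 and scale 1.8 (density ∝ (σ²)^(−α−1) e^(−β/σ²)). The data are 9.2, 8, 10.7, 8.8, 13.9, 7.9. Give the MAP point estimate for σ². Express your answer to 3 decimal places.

σ̂²_MAP = 2.049

Sum of squared deviations about the known mean: SS = (9.2−9)² + (8−9)² + (10.7−9)² + (8.8−9)² + (13.9−9)² + (7.9−9)² = 29.19.
The Normal likelihood contributes (σ²)^(−n/2) exp(−SS/(2σ²)), so the posterior is Inverse-Gamma(α + n/2, β + SS/2) = Inverse-Gamma(7, 16.395).
The mode of Inverse-Gamma(a, b) is b/(a+1) = 16.395/8 ≈ 2.049.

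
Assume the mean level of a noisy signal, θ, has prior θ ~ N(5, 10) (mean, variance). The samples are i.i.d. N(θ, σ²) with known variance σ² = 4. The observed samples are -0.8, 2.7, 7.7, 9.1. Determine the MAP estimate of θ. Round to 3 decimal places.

n = 4; x̄ = ((-0.8) + 2.7 + 7.7 + 9.1)/4 = 18.7/4 = 4.675.
For a Normal prior and Normal likelihood with known variance, the posterior is Normal; its mode equals its mean, the precision-weighted average.
Prior precision 1/σ₀² = 1/10 = 0.1; data precision n/σ² = 4/4 = 1.
θ̂ = (0.1·5 + 1·4.675) / (0.1 + 1) = 5.175/1.1 = 207/44 ≈ 4.705.

θ̂_MAP = 4.705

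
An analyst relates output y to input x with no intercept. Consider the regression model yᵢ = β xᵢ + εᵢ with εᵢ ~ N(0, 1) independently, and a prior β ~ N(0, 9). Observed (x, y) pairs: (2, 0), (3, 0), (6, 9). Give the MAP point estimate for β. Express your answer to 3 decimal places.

log p(β | y) = −Σ(yᵢ − βxᵢ)²/(2·1) − β²/(2·9) + const.
Setting the derivative to zero: Σxᵢ(yᵢ − βxᵢ)/1 − β/9 = 0, so β = Σxᵢyᵢ / (Σxᵢ² + σ²/τ²).
Σxᵢyᵢ = 2·0 + 3·0 + 6·9 = 54; Σxᵢ² = 49; σ²/τ² = 1/9.
β̂_MAP = 54 / (49 + 1/9) = 54/(442/9) = 243/221 ≈ 1.100.

β̂_MAP = 1.100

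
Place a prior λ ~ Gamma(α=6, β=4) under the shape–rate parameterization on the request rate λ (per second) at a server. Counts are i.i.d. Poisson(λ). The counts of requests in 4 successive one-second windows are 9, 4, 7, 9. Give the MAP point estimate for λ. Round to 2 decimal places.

Σxᵢ = 9+4+7+9 = 29, with n = 4.
Posterior ∝ λ^5e^(−4λ) · λ^29e^(−4λ) = λ^34e^(−8λ), i.e. Gamma(shape=35, rate=8).
The mode of a Gamma(a, b) with a ≥ 1 (shape–rate) is (a−1)/b = 34/8 ≈ 4.25.

λ̂_MAP = 4.25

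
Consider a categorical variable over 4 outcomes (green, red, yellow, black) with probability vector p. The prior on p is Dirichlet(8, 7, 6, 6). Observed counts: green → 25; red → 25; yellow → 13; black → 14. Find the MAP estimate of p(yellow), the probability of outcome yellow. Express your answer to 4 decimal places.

MAP estimate of p(yellow) = 0.1800

The posterior is Dirichlet(αᵢ + nᵢ) = Dirichlet(33, 32, 19, 20).
For a Dirichlet(a₁,…,a_K) with all aᵢ > 1, the mode has j-th component (aⱼ − 1)/(Σaᵢ − K).
Here Σaᵢ = 104 and K = 4, so p(yellow) = (19 − 1)/(104 − 4) = 18/100 ≈ 0.1800.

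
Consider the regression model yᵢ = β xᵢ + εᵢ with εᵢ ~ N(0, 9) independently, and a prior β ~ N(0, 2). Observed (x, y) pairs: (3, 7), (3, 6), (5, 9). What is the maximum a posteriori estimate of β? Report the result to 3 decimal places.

β̂_MAP = 1.768

log p(β | y) = −Σ(yᵢ − βxᵢ)²/(2·9) − β²/(2·2) + const.
Setting the derivative to zero: Σxᵢ(yᵢ − βxᵢ)/9 − β/2 = 0, so β = Σxᵢyᵢ / (Σxᵢ² + σ²/τ²).
Σxᵢyᵢ = 3·7 + 3·6 + 5·9 = 84; Σxᵢ² = 43; σ²/τ² = 4.5.
β̂_MAP = 84 / (43 + 4.5) = 84/47.5 ≈ 1.768.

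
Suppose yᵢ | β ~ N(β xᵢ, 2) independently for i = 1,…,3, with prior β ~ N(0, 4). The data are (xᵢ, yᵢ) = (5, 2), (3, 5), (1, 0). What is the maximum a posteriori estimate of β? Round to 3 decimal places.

β̂_MAP = 0.704

log p(β | y) = −Σ(yᵢ − βxᵢ)²/(2·2) − β²/(2·4) + const.
Setting the derivative to zero: Σxᵢ(yᵢ − βxᵢ)/2 − β/4 = 0, so β = Σxᵢyᵢ / (Σxᵢ² + σ²/τ²).
Σxᵢyᵢ = 5·2 + 3·5 + 1·0 = 25; Σxᵢ² = 35; σ²/τ² = 0.5.
β̂_MAP = 25 / (35 + 0.5) = 25/35.5 ≈ 0.704.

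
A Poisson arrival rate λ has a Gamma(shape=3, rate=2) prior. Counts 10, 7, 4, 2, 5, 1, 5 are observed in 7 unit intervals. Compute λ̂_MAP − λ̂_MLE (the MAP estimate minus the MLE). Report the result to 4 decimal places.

MAP − MLE = -0.8571

Σxᵢ = 34. Posterior is Gamma(37, 9); MAP = (37−1)/9 = 36/9 ≈ 4.00000.
MLE = x̄ = 34/7 ≈ 4.85714.
Difference = 36/9 − 34/7 = -6/7 ≈ -0.8571.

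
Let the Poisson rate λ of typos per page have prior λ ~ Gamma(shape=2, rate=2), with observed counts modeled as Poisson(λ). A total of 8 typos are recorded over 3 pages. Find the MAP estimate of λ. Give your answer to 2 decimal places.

Σxᵢ = 8, n = 3.
Posterior ∝ λe^(−2λ) · λ^8e^(−3λ) = λ^9e^(−5λ), i.e. Gamma(shape=10, rate=5).
The mode of a Gamma(a, b) with a ≥ 1 (shape–rate) is (a−1)/b = 9/5 ≈ 1.80.

λ̂_MAP = 1.80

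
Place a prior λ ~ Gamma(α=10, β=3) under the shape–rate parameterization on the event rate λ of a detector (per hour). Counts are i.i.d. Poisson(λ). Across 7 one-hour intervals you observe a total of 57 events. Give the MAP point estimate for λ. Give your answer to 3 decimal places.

Σxᵢ = 57, n = 7.
Posterior ∝ λ^9e^(−3λ) · λ^57e^(−7λ) = λ^66e^(−10λ), i.e. Gamma(shape=67, rate=10).
The mode of a Gamma(a, b) with a ≥ 1 (shape–rate) is (a−1)/b = 66/10 ≈ 6.600.

λ̂_MAP = 6.600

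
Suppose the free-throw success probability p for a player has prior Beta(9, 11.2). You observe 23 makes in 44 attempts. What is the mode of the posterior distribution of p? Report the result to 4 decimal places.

p̂_MAP = 0.4984

Prior: Beta(9, 11.2).
Data: 23 successes in 44 trials. The binomial likelihood contributes p^23(1−p)^21, so the posterior is Beta(9+23, 11.2+21) = Beta(32, 32.2).
For Beta(a, b) with a, b > 1 the mode is (a−1)/(a+b−2) = 31/62.2 ≈ 0.4984.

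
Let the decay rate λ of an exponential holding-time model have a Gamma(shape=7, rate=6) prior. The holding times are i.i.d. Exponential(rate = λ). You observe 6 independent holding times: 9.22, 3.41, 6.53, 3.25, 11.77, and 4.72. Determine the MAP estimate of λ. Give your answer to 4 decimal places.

The Exponential(rate=λ) likelihood is ∝ λ^n e^(−λΣtᵢ). Here n = 6 and Σtᵢ = 9.22 + 3.41 + 6.53 + 3.25 + 11.77 + 4.72 = 38.90.
Posterior ∝ λ^6e^(−6λ) · λ^6e^(−38.90λ) = λ^12e^(−44.90λ), i.e. Gamma(13, 44.90).
Mode = (a−1)/b = 12/44.90 ≈ 0.2673.

λ̂_MAP = 0.2673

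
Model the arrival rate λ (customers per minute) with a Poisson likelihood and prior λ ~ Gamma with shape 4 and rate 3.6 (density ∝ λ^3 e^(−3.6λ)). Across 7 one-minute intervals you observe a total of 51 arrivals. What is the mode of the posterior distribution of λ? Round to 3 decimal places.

Σxᵢ = 51, n = 7.
Posterior ∝ λ^3e^(−3.6λ) · λ^51e^(−7λ) = λ^54e^(−10.6λ), i.e. Gamma(shape=55, rate=10.6).
The mode of a Gamma(a, b) with a ≥ 1 (shape–rate) is (a−1)/b = 54/10.6 ≈ 5.094.

λ̂_MAP = 5.094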